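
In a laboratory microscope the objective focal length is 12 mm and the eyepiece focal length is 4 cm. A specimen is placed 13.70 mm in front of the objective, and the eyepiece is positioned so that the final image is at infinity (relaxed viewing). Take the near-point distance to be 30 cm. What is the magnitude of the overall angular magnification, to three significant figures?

52.9

Convert to cm: f_obj = 12 mm = 1.2 cm; d_o = 13.70 mm = 1.37 cm.
Objective: 1/d_i = 1/f_obj - 1/d_o = 1/1.2 - 1/1.37 = 0.10341 cm^-1, so d_i = 9.671 cm.
m_obj = -d_i/d_o = -9.671/1.37 = -7.059.
Eyepiece angular magnification (image at infinity): M_eye = D/f_e = 30/4 = 7.500.
Overall M = m_obj x M_eye = (-7.059)(7.500) = -52.94.
|M| = 52.94.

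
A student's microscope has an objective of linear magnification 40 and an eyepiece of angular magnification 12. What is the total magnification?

480

The overall magnification of a compound microscope is the product of the objective and eyepiece magnifications:
M = M_obj x M_eye = 40 x 12 = 480.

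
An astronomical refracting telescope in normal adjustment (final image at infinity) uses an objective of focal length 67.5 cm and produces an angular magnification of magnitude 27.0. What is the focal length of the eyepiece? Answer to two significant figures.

2.5 cm

|M| = f_obj/f_eye, so f_eye = f_obj/|M| = 67.5/27.0 = 2.500 cm.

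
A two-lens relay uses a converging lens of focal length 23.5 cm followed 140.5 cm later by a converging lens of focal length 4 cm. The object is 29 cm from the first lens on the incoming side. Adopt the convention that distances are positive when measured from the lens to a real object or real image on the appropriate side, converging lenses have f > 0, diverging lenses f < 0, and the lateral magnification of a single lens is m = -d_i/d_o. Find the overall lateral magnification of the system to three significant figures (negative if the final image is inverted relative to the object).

1.36

Lens 1: 1/d_i1 = 1/f_1 - 1/d_o1 = 1/23.5 - 1/29 = 0.00807 cm^-1, so d_i1 = 123.909 cm.
m_1 = -(123.909)/29 = -4.2727.
Object distance for lens 2: d_o2 = 140.5 - 123.909 = 16.591 cm.
Lens 2: 1/d_i2 = 1/f_2 - 1/d_o2 = 1/4 - 1/(16.591) = 0.18973 cm^-1, so d_i2 = 5.271 cm.
m_2 = -(5.271)/(16.591) = -0.3177.
Total m = m_1 x m_2 = (-4.2727)(-0.3177) = 1.3574.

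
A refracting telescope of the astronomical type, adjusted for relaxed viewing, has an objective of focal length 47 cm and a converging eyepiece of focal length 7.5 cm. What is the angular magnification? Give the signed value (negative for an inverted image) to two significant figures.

-6.3

M = -f_obj/f_eye = -47/(7.5) = -6.267.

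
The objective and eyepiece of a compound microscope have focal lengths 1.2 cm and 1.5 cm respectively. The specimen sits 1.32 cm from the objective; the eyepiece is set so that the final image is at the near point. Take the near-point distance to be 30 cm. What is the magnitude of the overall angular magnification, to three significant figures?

Objective: 1/d_i = 1/f_obj - 1/d_o = 1/1.2 - 1/1.32 = 0.07576 cm^-1, so d_i = 13.200 cm.
m_obj = -d_i/d_o = -13.200/1.32 = -10.000.
Eyepiece angular magnification (image at near point): M_eye = 1 + D/f_e = 1 + 30/1.5 = 21.000.
Overall M = m_obj x M_eye = (-10.000)(21.000) = -210.00.
|M| = 210.00.

210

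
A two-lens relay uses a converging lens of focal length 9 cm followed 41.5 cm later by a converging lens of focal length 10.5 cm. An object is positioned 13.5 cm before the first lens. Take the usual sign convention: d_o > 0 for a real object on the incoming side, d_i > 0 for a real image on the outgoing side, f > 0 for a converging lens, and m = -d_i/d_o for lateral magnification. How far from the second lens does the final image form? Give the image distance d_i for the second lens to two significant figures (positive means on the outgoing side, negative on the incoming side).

Lens 1: 1/d_i1 = 1/f_1 - 1/d_o1 = 1/9 - 1/13.5 = 0.03704 cm^-1, so d_i1 = 27.000 cm.
The intermediate image is 27.000 cm to the right of lens 1, so d_o2 = L - d_i1 = 41.5 - 27.000 = 14.500 cm.
Lens 2: 1/d_i2 = 1/f_2 - 1/d_o2 = 1/10.5 - 1/(14.500) = 0.02627 cm^-1, so d_i2 = 38.063 cm.

38 cm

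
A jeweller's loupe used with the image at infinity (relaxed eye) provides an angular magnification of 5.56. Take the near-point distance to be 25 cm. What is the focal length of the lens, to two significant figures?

For the image at infinity, M = D/f.
f = D/M = 25/5.56 = 4.496 cm.

4.5 cm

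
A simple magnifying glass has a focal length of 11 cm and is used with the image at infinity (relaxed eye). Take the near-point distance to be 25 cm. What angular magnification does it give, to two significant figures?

M = D/f = 25/11 = 2.273.

2.3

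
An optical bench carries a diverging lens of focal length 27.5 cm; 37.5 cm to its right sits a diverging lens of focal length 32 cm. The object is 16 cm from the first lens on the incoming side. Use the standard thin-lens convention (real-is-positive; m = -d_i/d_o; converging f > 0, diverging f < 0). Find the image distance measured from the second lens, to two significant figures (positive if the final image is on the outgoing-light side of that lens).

-19 cm

First lens: d_i1 = 1/(1/(-27.5) - 1/16) = -10.115 cm.
With d_i1 < 0 the first image is virtual and lies on the object side; the object distance for lens 2 is d_o2 = 37.5 - (-10.115) = 47.615 cm.
Second lens: d_i2 = 1/(1/(-32) - 1/(47.615)) = -19.138 cm.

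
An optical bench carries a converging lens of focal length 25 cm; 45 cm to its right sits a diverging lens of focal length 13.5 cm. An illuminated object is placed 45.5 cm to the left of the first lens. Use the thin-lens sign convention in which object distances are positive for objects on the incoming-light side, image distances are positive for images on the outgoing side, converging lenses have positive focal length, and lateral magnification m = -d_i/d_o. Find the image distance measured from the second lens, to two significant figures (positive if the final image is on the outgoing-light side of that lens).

47 cm

Lens 1: 1/d_i1 = 1/f_1 - 1/d_o1 = 1/25 - 1/45.5 = 0.01802 cm^-1, so d_i1 = 55.488 cm.
This image would form 55.488 cm past lens 1, i.e. 10.488 cm beyond lens 2, so it is a virtual object for lens 2: d_o2 = 45 - 55.488 = -10.488 cm.
Lens 2: 1/d_i2 = 1/f_2 - 1/d_o2 = 1/(-13.5) - 1/(-10.488) = 0.02127 cm^-1, so d_i2 = 47.004 cm.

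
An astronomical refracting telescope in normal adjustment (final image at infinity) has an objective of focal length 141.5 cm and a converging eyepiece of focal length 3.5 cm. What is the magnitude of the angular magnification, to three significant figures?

40.4

|M| = f_obj/|f_eye| = 141.5/3.5 = 40.429.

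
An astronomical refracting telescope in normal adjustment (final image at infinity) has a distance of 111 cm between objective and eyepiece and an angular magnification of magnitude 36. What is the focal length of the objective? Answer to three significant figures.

108 cm

In normal adjustment the tube length equals f_obj + f_eye and |M| = f_obj/f_eye.
So f_obj = 36 f_eye and 36 f_eye + f_eye = 111 cm, giving f_eye = 111/37 = 3.000 cm and f_obj = 108.000 cm.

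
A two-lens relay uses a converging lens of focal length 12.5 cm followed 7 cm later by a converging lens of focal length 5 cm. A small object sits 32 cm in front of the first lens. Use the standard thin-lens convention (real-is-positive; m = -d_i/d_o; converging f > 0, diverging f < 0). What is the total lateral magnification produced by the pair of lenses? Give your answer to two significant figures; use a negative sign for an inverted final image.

-0.17

Applying the thin-lens equation to the first lens, 1/12.5 = 1/32 + 1/d_i1, which gives d_i1 = 20.513 cm.
Its lateral magnification is m_1 = -d_i1/d_o1 = -(20.513)/32 = -0.6410.
This image would form 20.513 cm past lens 1, i.e. 13.513 cm beyond lens 2, so it is a virtual object for lens 2: d_o2 = 7 - 20.513 = -13.513 cm.
Applying the thin-lens equation again with f_2 = 5 cm and d_o2 = -13.513 cm gives d_i2 = 3.650 cm.
m_2 = -(3.650)/(-13.513) = 0.2701.
Overall magnification: m = m_1 m_2 = -0.1731.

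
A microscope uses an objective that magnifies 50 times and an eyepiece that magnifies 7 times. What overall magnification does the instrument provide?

350

The overall magnification of a compound microscope is the product of the objective and eyepiece magnifications:
M = M_obj x M_eye = 50 x 7 = 350.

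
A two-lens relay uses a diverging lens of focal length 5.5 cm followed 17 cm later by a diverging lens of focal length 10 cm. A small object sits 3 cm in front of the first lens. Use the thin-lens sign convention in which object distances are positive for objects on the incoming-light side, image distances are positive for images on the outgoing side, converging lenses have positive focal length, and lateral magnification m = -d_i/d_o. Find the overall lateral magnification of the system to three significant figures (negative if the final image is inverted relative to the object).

0.224

First lens: d_i1 = 1/(1/(-5.5) - 1/3) = -1.941 cm.
m_1 = -(-1.941)/3 = 0.6471.
With d_i1 < 0 the first image is virtual and lies on the object side; the object distance for lens 2 is d_o2 = 17 - (-1.941) = 18.941 cm.
Second lens: d_i2 = 1/(1/(-10) - 1/(18.941)) = -6.545 cm.
m_2 = -(-6.545)/(18.941) = 0.3455.
The system's lateral magnification is m_1 m_2 = (0.6471)(0.3455) = 0.2236.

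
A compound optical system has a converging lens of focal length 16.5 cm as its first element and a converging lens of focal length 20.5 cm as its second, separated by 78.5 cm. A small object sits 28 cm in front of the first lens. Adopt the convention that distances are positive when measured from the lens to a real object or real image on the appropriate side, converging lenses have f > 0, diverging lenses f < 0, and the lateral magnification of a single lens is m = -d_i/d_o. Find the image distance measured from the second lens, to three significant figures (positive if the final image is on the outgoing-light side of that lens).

44.1 cm

First lens: d_i1 = 1/(1/16.5 - 1/28) = 40.174 cm.
The intermediate image is 40.174 cm to the right of lens 1, so d_o2 = L - d_i1 = 78.5 - 40.174 = 38.326 cm.
Second lens: d_i2 = 1/(1/20.5 - 1/(38.326)) = 44.075 cm.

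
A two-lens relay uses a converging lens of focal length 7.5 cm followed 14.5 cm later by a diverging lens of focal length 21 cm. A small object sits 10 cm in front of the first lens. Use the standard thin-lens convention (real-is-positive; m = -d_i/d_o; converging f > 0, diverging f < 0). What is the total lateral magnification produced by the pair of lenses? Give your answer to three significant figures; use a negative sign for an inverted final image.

-11.5

First lens: d_i1 = 1/(1/7.5 - 1/10) = 30.000 cm.
m_1 = -(30.000)/10 = -3.0000.
Since 30.000 cm > 14.5 cm, the first image lies past the second lens and serves as a virtual object: d_o2 = L - d_i1 = -15.500 cm.
Second lens: d_i2 = 1/(1/(-21) - 1/(-15.500)) = 59.182 cm.
m_2 = -(59.182)/(-15.500) = 3.8182.
The system's lateral magnification is m_1 m_2 = (-3.0000)(3.8182) = -11.4545.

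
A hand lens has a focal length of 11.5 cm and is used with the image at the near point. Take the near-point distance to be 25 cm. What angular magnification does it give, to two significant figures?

M = 1 + D/f = 1 + 25/11.5 = 3.174.

3.2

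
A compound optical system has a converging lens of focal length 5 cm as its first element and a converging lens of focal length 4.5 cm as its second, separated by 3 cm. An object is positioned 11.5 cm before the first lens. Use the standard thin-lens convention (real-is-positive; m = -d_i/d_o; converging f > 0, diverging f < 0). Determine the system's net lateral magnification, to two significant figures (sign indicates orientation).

Lens 1: 1/d_i1 = 1/f_1 - 1/d_o1 = 1/5 - 1/11.5 = 0.11304 cm^-1, so d_i1 = 8.846 cm.
m_1 = -(8.846)/11.5 = -0.7692.
This image would form 8.846 cm past lens 1, i.e. 5.846 cm beyond lens 2, so it is a virtual object for lens 2: d_o2 = 3 - 8.846 = -5.846 cm.
Lens 2: 1/d_i2 = 1/f_2 - 1/d_o2 = 1/4.5 - 1/(-5.846) = 0.39327 cm^-1, so d_i2 = 2.543 cm.
m_2 = -(2.543)/(-5.846) = 0.4349.
The system's lateral magnification is m_1 m_2 = (-0.7692)(0.4349) = -0.3346.

-0.33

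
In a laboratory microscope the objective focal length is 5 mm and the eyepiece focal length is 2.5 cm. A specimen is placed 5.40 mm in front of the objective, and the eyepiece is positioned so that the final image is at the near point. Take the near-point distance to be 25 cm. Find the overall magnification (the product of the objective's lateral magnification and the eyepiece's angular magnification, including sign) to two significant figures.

Convert to cm: f_obj = 5 mm = 0.5 cm; d_o = 5.40 mm = 0.54 cm.
Objective: 1/d_i = 1/f_obj - 1/d_o = 1/0.5 - 1/0.54 = 0.14815 cm^-1, so d_i = 6.750 cm.
m_obj = -d_i/d_o = -6.750/0.54 = -12.500.
Eyepiece angular magnification (image at near point): M_eye = 1 + D/f_e = 1 + 25/2.5 = 11.000.
Overall M = m_obj x M_eye = (-12.500)(11.000) = -137.50.

-140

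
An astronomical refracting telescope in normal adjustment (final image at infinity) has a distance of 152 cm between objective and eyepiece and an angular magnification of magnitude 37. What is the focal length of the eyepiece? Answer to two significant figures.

4.0 cm

In normal adjustment the tube length equals f_obj + f_eye and |M| = f_obj/f_eye.
So f_obj = 37 f_eye and 37 f_eye + f_eye = 152 cm, giving f_eye = 152/38 = 4.000 cm and f_obj = 148.000 cm.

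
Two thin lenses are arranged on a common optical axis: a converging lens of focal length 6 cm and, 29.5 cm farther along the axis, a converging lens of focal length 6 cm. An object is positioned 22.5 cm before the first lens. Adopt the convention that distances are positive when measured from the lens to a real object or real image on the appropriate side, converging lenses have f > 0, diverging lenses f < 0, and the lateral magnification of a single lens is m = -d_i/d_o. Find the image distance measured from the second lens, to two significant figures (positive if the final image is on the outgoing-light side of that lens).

8.4 cm

Applying the thin-lens equation to the first lens, 1/6 = 1/22.5 + 1/d_i1, which gives d_i1 = 8.182 cm.
Object distance for lens 2: d_o2 = 29.5 - 8.182 = 21.318 cm.
Applying the thin-lens equation again with f_2 = 6 cm and d_o2 = 21.318 cm gives d_i2 = 8.350 cm.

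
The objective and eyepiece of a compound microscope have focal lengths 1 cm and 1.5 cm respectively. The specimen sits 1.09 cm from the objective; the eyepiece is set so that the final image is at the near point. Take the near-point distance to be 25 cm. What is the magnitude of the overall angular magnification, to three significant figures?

Objective: 1/d_i = 1/f_obj - 1/d_o = 1/1 - 1/1.09 = 0.08257 cm^-1, so d_i = 12.111 cm.
m_obj = -d_i/d_o = -12.111/1.09 = -11.111.
Eyepiece angular magnification (image at near point): M_eye = 1 + D/f_e = 1 + 25/1.5 = 17.667.
Overall M = m_obj x M_eye = (-11.111)(17.667) = -196.30.
|M| = 196.30.

196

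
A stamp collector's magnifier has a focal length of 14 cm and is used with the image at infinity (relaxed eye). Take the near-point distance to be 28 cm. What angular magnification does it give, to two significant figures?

M = D/f = 28/14 = 2.000.

2.0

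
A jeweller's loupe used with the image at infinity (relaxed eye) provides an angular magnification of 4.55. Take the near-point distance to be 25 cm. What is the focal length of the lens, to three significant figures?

5.49 cm

For the image at infinity, M = D/f.
f = D/M = 25/4.55 = 5.495 cm.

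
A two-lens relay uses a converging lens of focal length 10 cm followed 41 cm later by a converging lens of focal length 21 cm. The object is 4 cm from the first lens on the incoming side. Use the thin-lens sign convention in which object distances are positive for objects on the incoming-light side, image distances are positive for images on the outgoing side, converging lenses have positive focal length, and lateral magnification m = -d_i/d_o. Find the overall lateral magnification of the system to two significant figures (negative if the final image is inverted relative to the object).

-1.3

First lens: d_i1 = 1/(1/10 - 1/4) = -6.667 cm.
m_1 = -(-6.667)/4 = 1.6667.
The intermediate image is virtual, 6.667 cm to the left of lens 1, so d_o2 = L - d_i1 = 41 - (-6.667) = 47.667 cm.
Second lens: d_i2 = 1/(1/21 - 1/(47.667)) = 37.538 cm.
m_2 = -(37.538)/(47.667) = -0.7875.
Overall magnification: m = m_1 m_2 = -1.3125.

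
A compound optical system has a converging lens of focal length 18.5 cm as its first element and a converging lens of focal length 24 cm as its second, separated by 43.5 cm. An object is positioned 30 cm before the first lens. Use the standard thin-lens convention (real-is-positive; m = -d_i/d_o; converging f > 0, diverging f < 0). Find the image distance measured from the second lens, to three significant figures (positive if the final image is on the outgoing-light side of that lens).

First lens: d_i1 = 1/(1/18.5 - 1/30) = 48.261 cm.
This image would form 48.261 cm past lens 1, i.e. 4.761 cm beyond lens 2, so it is a virtual object for lens 2: d_o2 = 43.5 - 48.261 = -4.761 cm.
Second lens: d_i2 = 1/(1/24 - 1/(-4.761)) = 3.973 cm.

3.97 cm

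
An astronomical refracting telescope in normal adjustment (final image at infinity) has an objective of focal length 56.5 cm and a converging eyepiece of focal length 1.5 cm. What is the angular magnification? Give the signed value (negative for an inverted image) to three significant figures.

-37.7

M = -f_obj/f_eye = -56.5/(1.5) = -37.667.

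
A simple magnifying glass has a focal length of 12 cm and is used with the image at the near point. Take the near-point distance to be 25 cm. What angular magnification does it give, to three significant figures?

3.08

M = 1 + D/f = 1 + 25/12 = 3.083.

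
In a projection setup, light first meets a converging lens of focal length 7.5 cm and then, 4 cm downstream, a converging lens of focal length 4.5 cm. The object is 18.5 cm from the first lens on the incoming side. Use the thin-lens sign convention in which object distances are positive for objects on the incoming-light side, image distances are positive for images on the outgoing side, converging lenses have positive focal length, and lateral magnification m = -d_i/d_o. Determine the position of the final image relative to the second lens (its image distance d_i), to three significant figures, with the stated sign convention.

First lens: d_i1 = 1/(1/7.5 - 1/18.5) = 12.614 cm.
Since 12.614 cm > 4 cm, the first image lies past the second lens and serves as a virtual object: d_o2 = L - d_i1 = -8.614 cm.
Second lens: d_i2 = 1/(1/4.5 - 1/(-8.614)) = 2.956 cm.

2.96 cm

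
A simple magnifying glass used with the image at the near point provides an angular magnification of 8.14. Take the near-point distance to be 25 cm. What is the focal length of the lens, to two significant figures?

For the image at the near point, M = 1 + D/f.
f = D/(M - 1) = 25/(8.14 - 1) = 3.501 cm.

3.5 cm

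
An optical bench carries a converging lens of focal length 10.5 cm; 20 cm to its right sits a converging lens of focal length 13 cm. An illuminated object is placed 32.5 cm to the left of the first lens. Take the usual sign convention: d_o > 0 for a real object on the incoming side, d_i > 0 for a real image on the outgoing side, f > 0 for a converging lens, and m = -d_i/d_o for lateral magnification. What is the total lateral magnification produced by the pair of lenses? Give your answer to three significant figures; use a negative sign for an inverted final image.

Applying the thin-lens equation to the first lens, 1/10.5 = 1/32.5 + 1/d_i1, which gives d_i1 = 15.511 cm.
Its lateral magnification is m_1 = -d_i1/d_o1 = -(15.511)/32.5 = -0.4773.
Object distance for lens 2: d_o2 = 20 - 15.511 = 4.489 cm.
Applying the thin-lens equation again with f_2 = 13 cm and d_o2 = 4.489 cm gives d_i2 = -6.856 cm.
m_2 = -(-6.856)/(4.489) = 1.5274.
The system's lateral magnification is m_1 m_2 = (-0.4773)(1.5274) = -0.7290.

-0.729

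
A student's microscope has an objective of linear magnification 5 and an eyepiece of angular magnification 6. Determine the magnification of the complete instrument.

30

The overall magnification of a compound microscope is the product of the objective and eyepiece magnifications:
M = M_obj x M_eye = 5 x 6 = 30.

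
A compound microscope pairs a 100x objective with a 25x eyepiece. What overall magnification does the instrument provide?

The overall magnification of a compound microscope is the product of the objective and eyepiece magnifications:
M = M_obj x M_eye = 100 x 25 = 2500.

2500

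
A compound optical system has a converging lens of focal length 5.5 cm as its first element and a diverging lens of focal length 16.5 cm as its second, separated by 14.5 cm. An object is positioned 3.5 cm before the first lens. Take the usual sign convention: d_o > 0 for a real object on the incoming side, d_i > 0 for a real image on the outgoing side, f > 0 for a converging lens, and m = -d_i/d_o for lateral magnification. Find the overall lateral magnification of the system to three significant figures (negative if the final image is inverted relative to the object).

Lens 1: 1/d_i1 = 1/f_1 - 1/d_o1 = 1/5.5 - 1/3.5 = -0.10390 cm^-1, so d_i1 = -9.625 cm.
m_1 = -(-9.625)/3.5 = 2.7500.
With d_i1 < 0 the first image is virtual and lies on the object side; the object distance for lens 2 is d_o2 = 14.5 - (-9.625) = 24.125 cm.
Lens 2: 1/d_i2 = 1/f_2 - 1/d_o2 = 1/(-16.5) - 1/(24.125) = -0.10206 cm^-1, so d_i2 = -9.798 cm.
m_2 = -(-9.798)/(24.125) = 0.4062.
The system's lateral magnification is m_1 m_2 = (2.7500)(0.4062) = 1.1169.

1.12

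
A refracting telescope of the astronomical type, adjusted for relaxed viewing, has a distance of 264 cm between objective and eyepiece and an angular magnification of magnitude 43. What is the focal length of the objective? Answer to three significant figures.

258 cm

In normal adjustment the tube length equals f_obj + f_eye and |M| = f_obj/f_eye.
So f_obj = 43 f_eye and 43 f_eye + f_eye = 264 cm, giving f_eye = 264/44 = 6.000 cm and f_obj = 258.000 cm.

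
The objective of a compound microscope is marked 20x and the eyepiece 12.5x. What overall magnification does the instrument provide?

The overall magnification of a compound microscope is the product of the objective and eyepiece magnifications:
M = M_obj x M_eye = 20 x 12.5 = 250.

250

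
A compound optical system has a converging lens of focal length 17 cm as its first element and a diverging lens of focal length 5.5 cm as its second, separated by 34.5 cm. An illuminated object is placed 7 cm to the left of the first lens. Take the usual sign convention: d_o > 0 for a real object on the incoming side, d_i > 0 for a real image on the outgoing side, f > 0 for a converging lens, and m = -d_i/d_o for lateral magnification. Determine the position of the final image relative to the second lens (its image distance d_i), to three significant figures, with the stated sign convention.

-4.92 cm

First lens: d_i1 = 1/(1/17 - 1/7) = -11.900 cm.
With d_i1 < 0 the first image is virtual and lies on the object side; the object distance for lens 2 is d_o2 = 34.5 - (-11.900) = 46.400 cm.
Second lens: d_i2 = 1/(1/(-5.5) - 1/(46.400)) = -4.917 cm.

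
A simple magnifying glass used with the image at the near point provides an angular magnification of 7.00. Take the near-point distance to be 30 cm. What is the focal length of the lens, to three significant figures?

5.00 cm

For the image at the near point, M = 1 + D/f.
f = D/(M - 1) = 30/(7.0 - 1) = 5.000 cm.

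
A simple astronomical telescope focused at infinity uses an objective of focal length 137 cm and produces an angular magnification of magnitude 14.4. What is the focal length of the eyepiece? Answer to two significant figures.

|M| = f_obj/f_eye, so f_eye = f_obj/|M| = 137/14.4 = 9.514 cm.

9.5 cm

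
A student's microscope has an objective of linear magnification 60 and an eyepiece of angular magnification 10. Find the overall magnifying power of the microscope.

The overall magnification of a compound microscope is the product of the objective and eyepiece magnifications:
M = M_obj x M_eye = 60 x 10 = 600.

600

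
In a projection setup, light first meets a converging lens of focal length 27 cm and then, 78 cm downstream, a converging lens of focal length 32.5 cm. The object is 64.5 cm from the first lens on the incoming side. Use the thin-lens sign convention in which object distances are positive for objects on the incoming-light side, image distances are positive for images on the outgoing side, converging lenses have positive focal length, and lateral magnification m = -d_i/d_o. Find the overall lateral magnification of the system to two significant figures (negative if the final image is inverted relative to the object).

-25

Applying the thin-lens equation to the first lens, 1/27 = 1/64.5 + 1/d_i1, which gives d_i1 = 46.440 cm.
Its lateral magnification is m_1 = -d_i1/d_o1 = -(46.440)/64.5 = -0.7200.
The intermediate image is 46.440 cm to the right of lens 1, so d_o2 = L - d_i1 = 78 - 46.440 = 31.560 cm.
Applying the thin-lens equation again with f_2 = 32.5 cm and d_o2 = 31.560 cm gives d_i2 = -1091.170 cm.
m_2 = -(-1091.170)/(31.560) = 34.5745.
Overall magnification: m = m_1 m_2 = -24.8936.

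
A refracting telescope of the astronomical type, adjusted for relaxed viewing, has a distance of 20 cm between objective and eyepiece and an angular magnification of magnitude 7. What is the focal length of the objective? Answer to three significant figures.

In normal adjustment the tube length equals f_obj + f_eye and |M| = f_obj/f_eye.
So f_obj = 7 f_eye and 7 f_eye + f_eye = 20 cm, giving f_eye = 20/8 = 2.500 cm and f_obj = 17.500 cm.

17.5 cm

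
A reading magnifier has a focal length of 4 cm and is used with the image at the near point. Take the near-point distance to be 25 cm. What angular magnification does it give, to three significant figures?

M = 1 + D/f = 1 + 25/4 = 7.250.

7.25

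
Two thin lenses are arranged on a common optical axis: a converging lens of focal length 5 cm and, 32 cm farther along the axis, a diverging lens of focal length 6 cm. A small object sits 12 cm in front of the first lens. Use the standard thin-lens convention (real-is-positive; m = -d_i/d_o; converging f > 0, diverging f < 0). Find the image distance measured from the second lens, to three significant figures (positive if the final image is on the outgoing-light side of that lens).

-4.78 cm

Applying the thin-lens equation to the first lens, 1/5 = 1/12 + 1/d_i1, which gives d_i1 = 8.571 cm.
The intermediate image is 8.571 cm to the right of lens 1, so d_o2 = L - d_i1 = 32 - 8.571 = 23.429 cm.
Applying the thin-lens equation again with f_2 = -6 cm and d_o2 = 23.429 cm gives d_i2 = -4.777 cm.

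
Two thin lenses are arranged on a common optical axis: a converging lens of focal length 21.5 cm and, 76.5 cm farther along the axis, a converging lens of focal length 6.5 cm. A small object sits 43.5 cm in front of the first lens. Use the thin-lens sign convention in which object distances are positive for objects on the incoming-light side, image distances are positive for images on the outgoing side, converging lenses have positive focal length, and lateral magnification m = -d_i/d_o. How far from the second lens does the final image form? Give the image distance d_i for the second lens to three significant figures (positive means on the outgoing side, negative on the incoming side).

Applying the thin-lens equation to the first lens, 1/21.5 = 1/43.5 + 1/d_i1, which gives d_i1 = 42.511 cm.
That image sits 33.989 cm in front of the second lens, so d_o2 = 33.989 cm.
Applying the thin-lens equation again with f_2 = 6.5 cm and d_o2 = 33.989 cm gives d_i2 = 8.037 cm.

8.04 cm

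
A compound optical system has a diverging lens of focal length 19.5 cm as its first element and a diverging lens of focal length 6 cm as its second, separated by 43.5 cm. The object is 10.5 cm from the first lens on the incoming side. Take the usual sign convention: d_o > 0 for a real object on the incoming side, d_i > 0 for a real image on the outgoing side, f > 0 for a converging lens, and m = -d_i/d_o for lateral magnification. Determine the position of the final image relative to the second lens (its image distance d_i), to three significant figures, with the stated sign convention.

-5.36 cm

Lens 1: 1/d_i1 = 1/f_1 - 1/d_o1 = 1/(-19.5) - 1/10.5 = -0.14652 cm^-1, so d_i1 = -6.825 cm.
The intermediate image is virtual, 6.825 cm to the left of lens 1, so d_o2 = L - d_i1 = 43.5 - (-6.825) = 50.325 cm.
Lens 2: 1/d_i2 = 1/f_2 - 1/d_o2 = 1/(-6) - 1/(50.325) = -0.18654 cm^-1, so d_i2 = -5.361 cm.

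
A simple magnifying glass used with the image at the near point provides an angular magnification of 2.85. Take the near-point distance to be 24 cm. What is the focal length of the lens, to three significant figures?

13.0 cm

For the image at the near point, M = 1 + D/f.
f = D/(M - 1) = 24/(2.85 - 1) = 12.973 cm.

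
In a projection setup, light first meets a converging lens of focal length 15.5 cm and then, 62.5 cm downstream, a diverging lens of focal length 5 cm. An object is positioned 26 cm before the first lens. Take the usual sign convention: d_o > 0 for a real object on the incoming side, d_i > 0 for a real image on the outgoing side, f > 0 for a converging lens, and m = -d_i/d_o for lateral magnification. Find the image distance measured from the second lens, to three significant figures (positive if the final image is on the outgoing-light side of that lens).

-4.14 cm

Applying the thin-lens equation to the first lens, 1/15.5 = 1/26 + 1/d_i1, which gives d_i1 = 38.381 cm.
The intermediate image is 38.381 cm to the right of lens 1, so d_o2 = L - d_i1 = 62.5 - 38.381 = 24.119 cm.
Applying the thin-lens equation again with f_2 = -5 cm and d_o2 = 24.119 cm gives d_i2 = -4.141 cm.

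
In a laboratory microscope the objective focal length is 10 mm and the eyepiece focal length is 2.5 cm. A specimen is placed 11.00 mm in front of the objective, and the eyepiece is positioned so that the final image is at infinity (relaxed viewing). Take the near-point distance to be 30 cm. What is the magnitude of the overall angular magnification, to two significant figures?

120

Convert to cm: f_obj = 10 mm = 1 cm; d_o = 11.00 mm = 1.10 cm.
Objective: 1/d_i = 1/f_obj - 1/d_o = 1/1 - 1/1.10 = 0.09091 cm^-1, so d_i = 11.000 cm.
m_obj = -d_i/d_o = -11.000/1.10 = -10.000.
Eyepiece angular magnification (image at infinity): M_eye = D/f_e = 30/2.5 = 12.000.
Overall M = m_obj x M_eye = (-10.000)(12.000) = -120.00.
|M| = 120.00.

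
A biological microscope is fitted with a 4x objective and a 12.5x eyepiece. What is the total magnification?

50

The overall magnification of a compound microscope is the product of the objective and eyepiece magnifications:
M = M_obj x M_eye = 4 x 12.5 = 50.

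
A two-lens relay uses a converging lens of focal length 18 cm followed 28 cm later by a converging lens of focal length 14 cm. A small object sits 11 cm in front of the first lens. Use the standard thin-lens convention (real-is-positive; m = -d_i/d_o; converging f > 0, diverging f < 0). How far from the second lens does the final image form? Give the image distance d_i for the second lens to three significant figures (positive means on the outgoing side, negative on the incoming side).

Applying the thin-lens equation to the first lens, 1/18 = 1/11 + 1/d_i1, which gives d_i1 = -28.286 cm.
With d_i1 < 0 the first image is virtual and lies on the object side; the object distance for lens 2 is d_o2 = 28 - (-28.286) = 56.286 cm.
Applying the thin-lens equation again with f_2 = 14 cm and d_o2 = 56.286 cm gives d_i2 = 18.635 cm.

18.6 cm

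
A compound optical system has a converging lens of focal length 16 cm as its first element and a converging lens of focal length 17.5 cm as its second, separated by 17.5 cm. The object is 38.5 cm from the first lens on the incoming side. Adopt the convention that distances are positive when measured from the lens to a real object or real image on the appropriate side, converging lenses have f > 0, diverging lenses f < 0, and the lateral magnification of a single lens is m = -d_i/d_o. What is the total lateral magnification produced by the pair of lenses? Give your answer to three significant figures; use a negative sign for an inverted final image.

First lens: d_i1 = 1/(1/16 - 1/38.5) = 27.378 cm.
m_1 = -(27.378)/38.5 = -0.7111.
Since 27.378 cm > 17.5 cm, the first image lies past the second lens and serves as a virtual object: d_o2 = L - d_i1 = -9.878 cm.
Second lens: d_i2 = 1/(1/17.5 - 1/(-9.878)) = 6.314 cm.
m_2 = -(6.314)/(-9.878) = 0.6392.
The system's lateral magnification is m_1 m_2 = (-0.7111)(0.6392) = -0.4545.

-0.455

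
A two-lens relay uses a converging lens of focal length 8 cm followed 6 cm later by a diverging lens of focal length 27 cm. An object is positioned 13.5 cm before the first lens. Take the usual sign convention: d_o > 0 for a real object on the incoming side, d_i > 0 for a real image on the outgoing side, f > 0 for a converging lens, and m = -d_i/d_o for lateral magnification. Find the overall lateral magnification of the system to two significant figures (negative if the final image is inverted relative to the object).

-2.9

Lens 1: 1/d_i1 = 1/f_1 - 1/d_o1 = 1/8 - 1/13.5 = 0.05093 cm^-1, so d_i1 = 19.636 cm.
m_1 = -(19.636)/13.5 = -1.4545.
Since 19.636 cm > 6 cm, the first image lies past the second lens and serves as a virtual object: d_o2 = L - d_i1 = -13.636 cm.
Lens 2: 1/d_i2 = 1/f_2 - 1/d_o2 = 1/(-27) - 1/(-13.636) = 0.03630 cm^-1, so d_i2 = 27.551 cm.
m_2 = -(27.551)/(-13.636) = 2.0204.
The system's lateral magnification is m_1 m_2 = (-1.4545)(2.0204) = -2.9388.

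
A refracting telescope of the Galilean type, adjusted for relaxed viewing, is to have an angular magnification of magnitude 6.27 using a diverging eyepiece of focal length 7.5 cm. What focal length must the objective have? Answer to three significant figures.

|M| = f_obj/|f_eye|, so f_obj = |M| x |f_eye| = 6.27 x 7.5 = 47.025 cm.

47.0 cm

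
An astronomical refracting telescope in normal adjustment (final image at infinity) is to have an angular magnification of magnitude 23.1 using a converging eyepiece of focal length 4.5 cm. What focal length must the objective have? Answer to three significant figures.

104 cm

|M| = f_obj/|f_eye|, so f_obj = |M| x |f_eye| = 23.1 x 4.5 = 103.950 cm.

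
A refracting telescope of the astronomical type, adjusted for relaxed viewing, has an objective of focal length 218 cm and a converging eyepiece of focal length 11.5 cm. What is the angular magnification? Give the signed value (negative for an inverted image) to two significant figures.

M = -f_obj/f_eye = -218/(11.5) = -18.957.

-19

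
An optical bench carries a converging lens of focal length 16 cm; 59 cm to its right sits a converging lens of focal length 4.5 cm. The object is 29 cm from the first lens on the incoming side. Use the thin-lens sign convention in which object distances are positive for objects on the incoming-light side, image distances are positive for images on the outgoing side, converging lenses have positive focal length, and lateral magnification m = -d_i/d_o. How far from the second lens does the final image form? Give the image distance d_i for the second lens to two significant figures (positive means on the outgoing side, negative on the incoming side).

Applying the thin-lens equation to the first lens, 1/16 = 1/29 + 1/d_i1, which gives d_i1 = 35.692 cm.
The intermediate image is 35.692 cm to the right of lens 1, so d_o2 = L - d_i1 = 59 - 35.692 = 23.308 cm.
Applying the thin-lens equation again with f_2 = 4.5 cm and d_o2 = 23.308 cm gives d_i2 = 5.577 cm.

5.6 cm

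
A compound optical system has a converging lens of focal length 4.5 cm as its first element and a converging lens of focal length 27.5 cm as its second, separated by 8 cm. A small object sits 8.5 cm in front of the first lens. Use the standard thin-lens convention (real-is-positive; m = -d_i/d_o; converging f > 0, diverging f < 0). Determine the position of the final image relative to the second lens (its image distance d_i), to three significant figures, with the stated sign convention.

First lens: d_i1 = 1/(1/4.5 - 1/8.5) = 9.563 cm.
Since 9.563 cm > 8 cm, the first image lies past the second lens and serves as a virtual object: d_o2 = L - d_i1 = -1.563 cm.
Second lens: d_i2 = 1/(1/27.5 - 1/(-1.563)) = 1.478 cm.

1.48 cm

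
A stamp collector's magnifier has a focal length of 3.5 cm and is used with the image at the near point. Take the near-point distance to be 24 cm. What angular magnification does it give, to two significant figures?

7.9

M = 1 + D/f = 1 + 24/3.5 = 7.857.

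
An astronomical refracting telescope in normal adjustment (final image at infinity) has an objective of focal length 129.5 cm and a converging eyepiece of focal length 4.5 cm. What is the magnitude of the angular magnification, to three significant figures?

28.8

|M| = f_obj/|f_eye| = 129.5/4.5 = 28.778.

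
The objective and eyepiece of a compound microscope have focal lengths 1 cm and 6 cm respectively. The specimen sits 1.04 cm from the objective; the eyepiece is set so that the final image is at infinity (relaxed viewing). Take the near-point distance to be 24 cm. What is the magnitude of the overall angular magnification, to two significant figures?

Objective: 1/d_i = 1/f_obj - 1/d_o = 1/1 - 1/1.04 = 0.03846 cm^-1, so d_i = 26.000 cm.
m_obj = -d_i/d_o = -26.000/1.04 = -25.000.
Eyepiece angular magnification (image at infinity): M_eye = D/f_e = 24/6 = 4.000.
Overall M = m_obj x M_eye = (-25.000)(4.000) = -100.00.
|M| = 100.00.

100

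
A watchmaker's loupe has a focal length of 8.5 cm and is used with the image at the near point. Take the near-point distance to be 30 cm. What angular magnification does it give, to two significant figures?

M = 1 + D/f = 1 + 30/8.5 = 4.529.

4.5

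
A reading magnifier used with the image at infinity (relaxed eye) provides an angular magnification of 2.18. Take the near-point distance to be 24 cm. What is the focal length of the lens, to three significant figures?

11.0 cm

For the image at infinity, M = D/f.
f = D/M = 24/2.18 = 11.009 cm.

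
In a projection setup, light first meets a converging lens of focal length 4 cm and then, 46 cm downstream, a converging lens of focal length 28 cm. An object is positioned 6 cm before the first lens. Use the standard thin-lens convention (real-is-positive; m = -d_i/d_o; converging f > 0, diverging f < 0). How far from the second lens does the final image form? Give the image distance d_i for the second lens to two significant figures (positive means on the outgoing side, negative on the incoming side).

160 cm

Applying the thin-lens equation to the first lens, 1/4 = 1/6 + 1/d_i1, which gives d_i1 = 12.000 cm.
That image sits 34.000 cm in front of the second lens, so d_o2 = 34.000 cm.
Applying the thin-lens equation again with f_2 = 28 cm and d_o2 = 34.000 cm gives d_i2 = 158.667 cm.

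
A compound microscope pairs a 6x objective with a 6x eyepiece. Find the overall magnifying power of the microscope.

The overall magnification of a compound microscope is the product of the objective and eyepiece magnifications:
M = M_obj x M_eye = 6 x 6 = 36.

36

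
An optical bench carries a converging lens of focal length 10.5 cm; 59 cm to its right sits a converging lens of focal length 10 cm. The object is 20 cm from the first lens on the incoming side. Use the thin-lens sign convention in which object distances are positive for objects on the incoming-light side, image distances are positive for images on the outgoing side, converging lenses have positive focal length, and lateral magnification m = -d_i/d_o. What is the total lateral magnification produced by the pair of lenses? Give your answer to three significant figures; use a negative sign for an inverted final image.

0.411

Applying the thin-lens equation to the first lens, 1/10.5 = 1/20 + 1/d_i1, which gives d_i1 = 22.105 cm.
Its lateral magnification is m_1 = -d_i1/d_o1 = -(22.105)/20 = -1.1053.
That image sits 36.895 cm in front of the second lens, so d_o2 = 36.895 cm.
Applying the thin-lens equation again with f_2 = 10 cm and d_o2 = 36.895 cm gives d_i2 = 13.718 cm.
m_2 = -(13.718)/(36.895) = -0.3718.
The system's lateral magnification is m_1 m_2 = (-1.1053)(-0.3718) = 0.4110.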